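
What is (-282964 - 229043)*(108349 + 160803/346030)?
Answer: -19196251064932911/346030 ≈ -5.5476e+10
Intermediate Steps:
(-282964 - 229043)*(108349 + 160803/346030) = -512007*(108349 + 160803*(1/346030)) = -512007*(108349 + 160803/346030) = -512007*37492165273/346030 = -19196251064932911/346030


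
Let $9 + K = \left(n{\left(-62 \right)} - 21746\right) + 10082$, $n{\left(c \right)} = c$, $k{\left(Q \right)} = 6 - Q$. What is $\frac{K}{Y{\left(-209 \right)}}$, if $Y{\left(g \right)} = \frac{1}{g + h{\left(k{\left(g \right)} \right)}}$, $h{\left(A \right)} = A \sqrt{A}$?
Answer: $2452615 - 2523025 \sqrt{215} \approx -3.4542 \cdot 10^{7}$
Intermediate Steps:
$h{\left(A \right)} = A^{\frac{3}{2}}$
$Y{\left(g \right)} = \frac{1}{g + \left(6 - g\right)^{\frac{3}{2}}}$
$K = -11735$ ($K = -9 + \left(\left(-62 - 21746\right) + 10082\right) = -9 + \left(-21808 + 10082\right) = -9 - 11726 = -11735$)
$\frac{K}{Y{\left(-209 \right)}} = - \frac{11735}{\frac{1}{-209 + \left(6 - -209\right)^{\frac{3}{2}}}} = - \frac{11735}{\frac{1}{-209 + \left(6 + 209\right)^{\frac{3}{2}}}} = - \frac{11735}{\frac{1}{-209 + 215^{\frac{3}{2}}}} = - \frac{11735}{\frac{1}{-209 + 215 \sqrt{215}}} = - 11735 \left(-209 + 215 \sqrt{215}\right) = 2452615 - 2523025 \sqrt{215}$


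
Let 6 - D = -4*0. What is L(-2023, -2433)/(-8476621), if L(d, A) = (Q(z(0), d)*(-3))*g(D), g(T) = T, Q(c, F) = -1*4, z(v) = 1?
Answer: -72/8476621 ≈ -8.4940e-6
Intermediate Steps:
Q(c, F) = -4
D = 6 (D = 6 - (-4)*0 = 6 - 1*0 = 6 + 0 = 6)
L(d, A) = 72 (L(d, A) = -4*(-3)*6 = 12*6 = 72)
L(-2023, -2433)/(-8476621) = 72/(-8476621) = 72*(-1/8476621) = -72/8476621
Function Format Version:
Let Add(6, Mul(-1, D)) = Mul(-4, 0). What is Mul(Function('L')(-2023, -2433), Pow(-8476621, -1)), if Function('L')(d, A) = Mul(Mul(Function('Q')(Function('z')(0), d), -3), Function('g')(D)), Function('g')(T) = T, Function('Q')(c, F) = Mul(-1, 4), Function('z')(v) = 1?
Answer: Rational(-72, 8476621) ≈ -8.4940e-6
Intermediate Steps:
Function('Q')(c, F) = -4
D = 6 (D = Add(6, Mul(-1, Mul(-4, 0))) = Add(6, Mul(-1, 0)) = Add(6, 0) = 6)
Function('L')(d, A) = 72 (Function('L')(d, A) = Mul(Mul(-4, -3), 6) = Mul(12, 6) = 72)
Mul(Function('L')(-2023, -2433), Pow(-8476621, -1)) = Mul(72, Pow(-8476621, -1)) = Mul(72, Rational(-1, 8476621)) = Rational(-72, 8476621)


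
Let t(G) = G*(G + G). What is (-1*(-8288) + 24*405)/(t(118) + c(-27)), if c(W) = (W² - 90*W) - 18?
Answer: 18008/30989 ≈ 0.58111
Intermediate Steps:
c(W) = -18 + W² - 90*W
t(G) = 2*G² (t(G) = G*(2*G) = 2*G²)
(-1*(-8288) + 24*405)/(t(118) + c(-27)) = (-1*(-8288) + 24*405)/(2*118² + (-18 + (-27)² - 90*(-27))) = (8288 + 9720)/(2*13924 + (-18 + 729 + 2430)) = 18008/(27848 + 3141) = 18008/30989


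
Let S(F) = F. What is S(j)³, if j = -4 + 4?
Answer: 0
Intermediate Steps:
j = 0
S(j)³ = 0³ = 0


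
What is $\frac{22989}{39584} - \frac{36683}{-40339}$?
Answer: $\frac{2379413143}{1596778976} \approx 1.4901$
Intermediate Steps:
$\frac{22989}{39584} - \frac{36683}{-40339} = 22989 \cdot \frac{1}{39584} - - \frac{36683}{40339} = \frac{22989}{39584} + \frac{36683}{40339} = \frac{2379413143}{1596778976}$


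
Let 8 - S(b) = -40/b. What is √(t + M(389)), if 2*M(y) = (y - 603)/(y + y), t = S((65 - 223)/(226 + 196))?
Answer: I*√373878078574/61462 ≈ 9.9485*I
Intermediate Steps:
S(b) = 8 + 40/b (S(b) = 8 - (-40)/b = 8 + 40/b)
t = -7808/79 (t = 8 + 40/(((65 - 223)/(226 + 196))) = 8 + 40/((-158/422)) = 8 + 40/((-158*1/422)) = 8 + 40/(-79/211) = 8 + 40*(-211/79) = 8 - 8440/79 = -7808/79 ≈ -98.835)
M(y) = (-603 + y)/(4*y) (M(y) = ((y - 603)/(y + y))/2 = ((-603 + y)/((2*y)))/2 = ((-603 + y)*(1/(2*y)))/2 = ((-603 + y)/(2*y))/2 = (-603 + y)/(4*y))
√(t + M(389)) = √(-7808/79 + (¼)*(-603 + 389)/389) = √(-7808/79 + (¼)*(1/389)*(-214)) = √(-7808/79 - 107/778) = √(-6083077/61462) = I*√373878078574/61462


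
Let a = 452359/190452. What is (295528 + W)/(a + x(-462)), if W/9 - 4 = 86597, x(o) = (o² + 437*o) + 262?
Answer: 204723901524/2250071383 ≈ 90.985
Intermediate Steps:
x(o) = 262 + o² + 437*o
W = 779409 (W = 36 + 9*86597 = 36 + 779373 = 779409)
a = 452359/190452 (a = 452359*(1/190452) = 452359/190452 ≈ 2.3752)
(295528 + W)/(a + x(-462)) = (295528 + 779409)/(452359/190452 + (262 + (-462)² + 437*(-462))) = 1074937/(452359/190452 + (262 + 213444 - 201894)) = 1074937/(452359/190452 + 11812) = 1074937/(2250071383/190452) = 1074937*(190452/2250071383) = 204723901524/2250071383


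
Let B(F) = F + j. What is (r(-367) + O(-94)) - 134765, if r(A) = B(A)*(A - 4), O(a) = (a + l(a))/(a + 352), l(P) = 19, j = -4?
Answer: 247311/86 ≈ 2875.7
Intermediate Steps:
B(F) = -4 + F (B(F) = F - 4 = -4 + F)
O(a) = (19 + a)/(352 + a) (O(a) = (a + 19)/(a + 352) = (19 + a)/(352 + a))
r(A) = (-4 + A)² (r(A) = (-4 + A)*(A - 4) = (-4 + A)*(-4 + A) = (-4 + A)²)
(r(-367) + O(-94)) - 134765 = ((-4 - 367)² + (19 - 94)/(352 - 94)) - 134765 = ((-371)² - 75/258) - 134765 = (137641 + (1/258)*(-75)) - 134765 = (137641 - 25/86) - 134765 = 11837101/86 - 134765 = 247311/86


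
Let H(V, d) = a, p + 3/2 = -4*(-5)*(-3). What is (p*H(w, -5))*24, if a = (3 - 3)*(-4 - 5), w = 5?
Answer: 0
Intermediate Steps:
p = -123/2 (p = -3/2 - 4*(-5)*(-3) = -3/2 + 20*(-3) = -3/2 - 60 = -123/2 ≈ -61.500)
a = 0 (a = 0*(-9) = 0)
H(V, d) = 0
(p*H(w, -5))*24 = -123/2*0*24 = 0*24 = 0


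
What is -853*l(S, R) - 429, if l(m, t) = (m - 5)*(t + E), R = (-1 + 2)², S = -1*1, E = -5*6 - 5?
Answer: -174441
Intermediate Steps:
E = -35 (E = -30 - 5 = -35)
S = -1
R = 1 (R = 1² = 1)
l(m, t) = (-35 + t)*(-5 + m) (l(m, t) = (m - 5)*(t - 35) = (-5 + m)*(-35 + t) = (-35 + t)*(-5 + m))
-853*l(S, R) - 429 = -853*(175 - 35*(-1) - 5*1 - 1*1) - 429 = -853*(175 + 35 - 5 - 1) - 429 = -853*204 - 429 = -174012 - 429 = -174441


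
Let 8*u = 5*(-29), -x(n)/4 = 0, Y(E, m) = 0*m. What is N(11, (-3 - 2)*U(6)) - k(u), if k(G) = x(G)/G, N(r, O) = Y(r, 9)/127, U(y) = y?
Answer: 0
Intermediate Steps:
Y(E, m) = 0
x(n) = 0 (x(n) = -4*0 = 0)
u = -145/8 (u = (5*(-29))/8 = (1/8)*(-145) = -145/8 ≈ -18.125)
N(r, O) = 0 (N(r, O) = 0/127 = 0*(1/127) = 0)
k(G) = 0 (k(G) = 0/G = 0)
N(11, (-3 - 2)*U(6)) - k(u) = 0 - 1*0 = 0 + 0 = 0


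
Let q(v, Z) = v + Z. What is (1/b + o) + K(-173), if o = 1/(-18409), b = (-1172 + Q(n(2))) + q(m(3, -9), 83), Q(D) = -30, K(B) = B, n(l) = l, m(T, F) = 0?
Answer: -3563762611/20599671 ≈ -173.00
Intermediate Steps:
q(v, Z) = Z + v
b = -1119 (b = (-1172 - 30) + (83 + 0) = -1202 + 83 = -1119)
o = -1/18409 ≈ -5.4321e-5
(1/b + o) + K(-173) = (1/(-1119) - 1/18409) - 173 = (-1/1119 - 1/18409) - 173 = -19528/20599671 - 173 = -3563762611/20599671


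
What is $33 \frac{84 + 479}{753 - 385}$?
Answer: $\frac{18579}{368} \approx 50.486$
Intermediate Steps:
$33 \frac{84 + 479}{753 - 385} = 33 \cdot \frac{563}{368} = \frac{18579}{368}$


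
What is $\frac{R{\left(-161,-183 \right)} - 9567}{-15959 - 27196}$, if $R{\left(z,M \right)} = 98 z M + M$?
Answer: $- \frac{319736}{4795} \approx -66.681$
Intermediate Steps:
$R{\left(z,M \right)} = M + 98 M z$ ($R{\left(z,M \right)} = 98 M z + M = M + 98 M z$)
$\frac{R{\left(-161,-183 \right)} - 9567}{-15959 - 27196} = \frac{- 183 \left(1 + 98 \left(-161\right)\right) - 9567}{-15959 - 27196} = \frac{- 183 \left(1 - 15778\right) - 9567}{-43155} = \left(\left(-183\right) \left(-15777\right) - 9567\right) \left(- \frac{1}{43155}\right) = \left(2887191 - 9567\right) \left(- \frac{1}{43155}\right) = 2877624 \left(- \frac{1}{43155}\right) = - \frac{319736}{4795}$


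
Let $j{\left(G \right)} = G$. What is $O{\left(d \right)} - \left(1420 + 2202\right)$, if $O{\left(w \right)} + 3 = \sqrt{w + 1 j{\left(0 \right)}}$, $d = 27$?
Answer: $-3625 + 3 \sqrt{3} \approx -3619.8$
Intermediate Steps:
$O{\left(w \right)} = -3 + \sqrt{w}$ ($O{\left(w \right)} = -3 + \sqrt{w + 1 \cdot 0} = -3 + \sqrt{w + 0} = -3 + \sqrt{w}$)
$O{\left(d \right)} - \left(1420 + 2202\right) = \left(-3 + \sqrt{27}\right) - \left(1420 + 2202\right) = \left(-3 + 3 \sqrt{3}\right) - 3622 = -3625 + 3 \sqrt{3}$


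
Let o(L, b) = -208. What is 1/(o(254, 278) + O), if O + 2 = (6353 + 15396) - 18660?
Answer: 1/2879 ≈ 0.00034734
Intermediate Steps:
O = 3087 (O = -2 + ((6353 + 15396) - 18660) = -2 + (21749 - 18660) = -2 + 3089 = 3087)
1/(o(254, 278) + O) = 1/(-208 + 3087) = 1/2879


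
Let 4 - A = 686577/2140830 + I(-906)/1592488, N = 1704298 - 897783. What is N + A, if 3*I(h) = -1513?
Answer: 458270108495739019/568207680840 ≈ 8.0652e+5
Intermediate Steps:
I(h) = -1513/3 (I(h) = (⅓)*(-1513) = -1513/3)
N = 806515
A = 2090783066419/568207680840 (A = 4 - (686577/2140830 - 1513/3/1592488) = 4 - (686577*(1/2140830) - 1513/3*1/1592488) = 4 - (228859/713610 - 1513/4777464) = 4 - 1*182047656941/568207680840 = 4 - 182047656941/568207680840 = 2090783066419/568207680840 ≈ 3.6796)
N + A = 806515 + 2090783066419/568207680840 = 458270108495739019/568207680840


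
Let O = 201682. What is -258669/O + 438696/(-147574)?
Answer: -63324952839/14881509734 ≈ -4.2553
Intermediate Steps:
-258669/O + 438696/(-147574) = -258669/201682 + 438696/(-147574) = -258669*1/201682 + 438696*(-1/147574) = -258669/201682 - 219348/73787 = -63324952839/14881509734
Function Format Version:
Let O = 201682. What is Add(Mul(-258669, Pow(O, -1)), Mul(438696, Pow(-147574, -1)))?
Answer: Rational(-63324952839, 14881509734) ≈ -4.2553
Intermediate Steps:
Add(Mul(-258669, Pow(O, -1)), Mul(438696, Pow(-147574, -1))) = Add(Mul(-258669, Pow(201682, -1)), Mul(438696, Pow(-147574, -1))) = Add(Mul(-258669, Rational(1, 201682)), Mul(438696, Rational(-1, 147574))) = Add(Rational(-258669, 201682), Rational(-219348, 73787)) = Rational(-63324952839, 14881509734)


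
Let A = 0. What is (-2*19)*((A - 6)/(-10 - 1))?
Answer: -228/11 ≈ -20.727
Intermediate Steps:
(-2*19)*((A - 6)/(-10 - 1)) = (-2*19)*((0 - 6)/(-10 - 1)) = -(-228)/(-11) = -(-228)*(-1)/11 = -38*6/11 = -228/11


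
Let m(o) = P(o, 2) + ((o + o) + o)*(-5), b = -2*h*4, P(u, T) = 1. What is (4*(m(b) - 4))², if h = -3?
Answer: 2108304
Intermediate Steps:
b = 24 (b = -2*(-3)*4 = 6*4 = 24)
m(o) = 1 - 15*o (m(o) = 1 + ((o + o) + o)*(-5) = 1 + (2*o + o)*(-5) = 1 + (3*o)*(-5) = 1 - 15*o)
(4*(m(b) - 4))² = (4*((1 - 15*24) - 4))² = (4*((1 - 360) - 4))² = (4*(-359 - 4))² = (4*(-363))² = (-1452)² = 2108304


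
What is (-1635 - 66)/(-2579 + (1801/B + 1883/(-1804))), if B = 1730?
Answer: 2654342460/4024430633 ≈ 0.65956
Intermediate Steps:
(-1635 - 66)/(-2579 + (1801/B + 1883/(-1804))) = (-1635 - 66)/(-2579 + (1801/1730 + 1883/(-1804))) = -1701/(-2579 + (1801*(1/1730) + 1883*(-1/1804))) = -1701/(-2579 + (1801/1730 - 1883/1804)) = -1701/(-2579 - 4293/1560460) = -1701/(-4024430633/1560460) = -1701*(-1560460/4024430633) = 2654342460/4024430633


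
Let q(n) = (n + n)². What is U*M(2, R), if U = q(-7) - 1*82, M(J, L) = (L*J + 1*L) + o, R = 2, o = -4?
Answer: 228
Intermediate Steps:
q(n) = 4*n² (q(n) = (2*n)² = 4*n²)
M(J, L) = -4 + L + J*L (M(J, L) = (L*J + 1*L) - 4 = (J*L + L) - 4 = (L + J*L) - 4 = -4 + L + J*L)
U = 114 (U = 4*(-7)² - 1*82 = 4*49 - 82 = 196 - 82 = 114)
U*M(2, R) = 114*(-4 + 2 + 2*2) = 114*(-4 + 2 + 4) = 114*2 = 228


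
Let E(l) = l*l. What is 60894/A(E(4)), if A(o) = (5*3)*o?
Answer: 10149/40 ≈ 253.73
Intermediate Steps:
E(l) = l²
A(o) = 15*o
60894/A(E(4)) = 60894/((15*4²)) = 60894/((15*16)) = 60894/240 = 60894*(1/240) = 10149/40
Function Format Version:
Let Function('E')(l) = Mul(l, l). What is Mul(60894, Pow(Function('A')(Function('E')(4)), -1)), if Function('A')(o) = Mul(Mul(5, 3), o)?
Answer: Rational(10149, 40) ≈ 253.73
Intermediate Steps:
Function('E')(l) = Pow(l, 2)
Function('A')(o) = Mul(15, o)
Mul(60894, Pow(Function('A')(Function('E')(4)), -1)) = Mul(60894, Pow(Mul(15, Pow(4, 2)), -1)) = Mul(60894, Pow(Mul(15, 16), -1)) = Mul(60894, Pow(240, -1)) = Mul(60894, Rational(1, 240)) = Rational(10149, 40)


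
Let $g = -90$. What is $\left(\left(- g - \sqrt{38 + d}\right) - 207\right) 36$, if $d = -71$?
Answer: $-4212 - 36 i \sqrt{33} \approx -4212.0 - 206.8 i$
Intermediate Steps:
$\left(\left(- g - \sqrt{38 + d}\right) - 207\right) 36 = \left(\left(\left(-1\right) \left(-90\right) - \sqrt{38 - 71}\right) - 207\right) 36 = \left(\left(90 - \sqrt{-33}\right) - 207\right) 36 = \left(\left(90 - i \sqrt{33}\right) - 207\right) 36 = \left(-117 - i \sqrt{33}\right) 36 = -4212 - 36 i \sqrt{33}$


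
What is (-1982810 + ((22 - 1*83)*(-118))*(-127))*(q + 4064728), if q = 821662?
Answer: -14155656828840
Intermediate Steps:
(-1982810 + ((22 - 1*83)*(-118))*(-127))*(q + 4064728) = (-1982810 + ((22 - 1*83)*(-118))*(-127))*(821662 + 4064728) = (-1982810 + ((22 - 83)*(-118))*(-127))*4886390 = (-1982810 - 61*(-118)*(-127))*4886390 = (-1982810 + 7198*(-127))*4886390 = (-1982810 - 914146)*4886390 = -2896956*4886390 = -14155656828840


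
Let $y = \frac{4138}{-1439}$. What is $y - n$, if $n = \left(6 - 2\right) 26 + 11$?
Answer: $- \frac{169623}{1439} \approx -117.88$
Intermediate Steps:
$n = 115$ ($n = 4 \cdot 26 + 11 = 104 + 11 = 115$)
$y = - \frac{4138}{1439}$ ($y = 4138 \left(- \frac{1}{1439}\right) = - \frac{4138}{1439} \approx -2.8756$)
$y - n = - \frac{4138}{1439} - 115 = - \frac{169623}{1439}$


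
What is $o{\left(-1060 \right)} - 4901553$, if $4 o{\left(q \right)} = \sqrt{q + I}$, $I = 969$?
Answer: $-4901553 + \frac{i \sqrt{91}}{4} \approx -4.9016 \cdot 10^{6} + 2.3848 i$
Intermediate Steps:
$o{\left(q \right)} = \frac{\sqrt{969 + q}}{4}$ ($o{\left(q \right)} = \frac{\sqrt{q + 969}}{4} = \frac{\sqrt{969 + q}}{4}$)
$o{\left(-1060 \right)} - 4901553 = \frac{\sqrt{969 - 1060}}{4} - 4901553 = \frac{\sqrt{-91}}{4} - 4901553 = \frac{i \sqrt{91}}{4} - 4901553 = -4901553 + \frac{i \sqrt{91}}{4}$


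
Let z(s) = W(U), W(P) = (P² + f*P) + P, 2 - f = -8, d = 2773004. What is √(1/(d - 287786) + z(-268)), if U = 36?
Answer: √10450313997215826/2485218 ≈ 41.134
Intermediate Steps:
f = 10 (f = 2 - 1*(-8) = 2 + 8 = 10)
W(P) = P² + 11*P (W(P) = (P² + 10*P) + P = P² + 11*P)
z(s) = 1692 (z(s) = 36*(11 + 36) = 36*47 = 1692)
√(1/(d - 287786) + z(-268)) = √(1/(2773004 - 287786) + 1692) = √(1/2485218 + 1692) = √(4204988857/2485218) = √10450313997215826/2485218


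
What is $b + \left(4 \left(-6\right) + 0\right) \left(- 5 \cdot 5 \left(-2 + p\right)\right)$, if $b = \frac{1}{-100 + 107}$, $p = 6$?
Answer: $\frac{16801}{7} \approx 2400.1$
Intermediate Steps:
$b = \frac{1}{7} \approx 0.14286$
$b + \left(4 \left(-6\right) + 0\right) \left(- 5 \cdot 5 \left(-2 + p\right)\right) = \frac{1}{7} + \left(4 \left(-6\right) + 0\right) \left(- 5 \cdot 5 \left(-2 + 6\right)\right) = \frac{1}{7} + \left(-24 + 0\right) \left(- 5 \cdot 5 \cdot 4\right) = \frac{1}{7} - 24 \left(\left(-5\right) 20\right) = \frac{1}{7} - -2400 = \frac{1}{7} + 2400 = \frac{16801}{7}$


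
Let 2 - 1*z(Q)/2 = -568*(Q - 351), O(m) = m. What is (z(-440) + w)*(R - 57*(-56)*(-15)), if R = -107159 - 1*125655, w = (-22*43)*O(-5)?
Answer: 250896086348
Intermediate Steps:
w = 4730 (w = -22*43*(-5) = -946*(-5) = 4730)
z(Q) = -398732 + 1136*Q (z(Q) = 4 - (-1136)*(Q - 351) = 4 - (-1136)*(-351 + Q) = 4 - 2*(199368 - 568*Q) = 4 + (-398736 + 1136*Q) = -398732 + 1136*Q)
R = -232814 (R = -107159 - 125655 = -232814)
(z(-440) + w)*(R - 57*(-56)*(-15)) = ((-398732 + 1136*(-440)) + 4730)*(-232814 - 57*(-56)*(-15)) = ((-398732 - 499840) + 4730)*(-232814 + 3192*(-15)) = (-898572 + 4730)*(-232814 - 47880) = -893842*(-280694) = 250896086348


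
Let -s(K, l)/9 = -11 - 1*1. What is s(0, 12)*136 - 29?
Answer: 14659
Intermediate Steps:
s(K, l) = 108 (s(K, l) = -9*(-11 - 1*1) = -9*(-11 - 1) = -9*(-12) = 108)
s(0, 12)*136 - 29 = 108*136 - 29 = 14688 - 29 = 14659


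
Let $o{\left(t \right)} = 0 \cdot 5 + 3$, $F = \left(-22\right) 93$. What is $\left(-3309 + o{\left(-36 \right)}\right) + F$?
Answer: $-5352$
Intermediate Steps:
$F = -2046$
$o{\left(t \right)} = 3$ ($o{\left(t \right)} = 0 + 3 = 3$)
$\left(-3309 + o{\left(-36 \right)}\right) + F = \left(-3309 + 3\right) - 2046 = -3306 - 2046 = -5352$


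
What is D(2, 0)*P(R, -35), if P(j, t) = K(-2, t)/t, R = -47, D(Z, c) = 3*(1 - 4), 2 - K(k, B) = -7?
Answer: 81/35 ≈ 2.3143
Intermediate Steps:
K(k, B) = 9 (K(k, B) = 2 - 1*(-7) = 2 + 7 = 9)
D(Z, c) = -9 (D(Z, c) = 3*(-3) = -9)
P(j, t) = 9/t
D(2, 0)*P(R, -35) = -81/(-35) = -81*(-1)/35 = -9*(-9/35) = 81/35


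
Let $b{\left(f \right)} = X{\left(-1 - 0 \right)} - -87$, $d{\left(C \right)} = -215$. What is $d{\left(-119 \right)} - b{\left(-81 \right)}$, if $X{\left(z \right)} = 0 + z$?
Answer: $-301$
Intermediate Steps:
$X{\left(z \right)} = z$
$b{\left(f \right)} = 86$ ($b{\left(f \right)} = \left(-1 - 0\right) - -87 = \left(-1 + 0\right) + 87 = -1 + 87 = 86$)
$d{\left(-119 \right)} - b{\left(-81 \right)} = -215 - 86 = -301$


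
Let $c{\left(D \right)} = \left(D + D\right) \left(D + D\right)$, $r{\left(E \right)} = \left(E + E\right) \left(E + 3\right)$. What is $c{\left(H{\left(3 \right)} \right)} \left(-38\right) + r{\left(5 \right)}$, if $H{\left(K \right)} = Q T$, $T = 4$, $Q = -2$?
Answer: $-9648$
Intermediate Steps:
$r{\left(E \right)} = 2 E \left(3 + E\right)$
$H{\left(K \right)} = -8$ ($H{\left(K \right)} = \left(-2\right) 4 = -8$)
$c{\left(D \right)} = 4 D^{2}$ ($c{\left(D \right)} = 2 D 2 D = 4 D^{2}$)
$c{\left(H{\left(3 \right)} \right)} \left(-38\right) + r{\left(5 \right)} = 4 \left(-8\right)^{2} \left(-38\right) + 2 \cdot 5 \left(3 + 5\right) = 4 \cdot 64 \left(-38\right) + 2 \cdot 5 \cdot 8 = 256 \left(-38\right) + 80 = -9728 + 80 = -9648$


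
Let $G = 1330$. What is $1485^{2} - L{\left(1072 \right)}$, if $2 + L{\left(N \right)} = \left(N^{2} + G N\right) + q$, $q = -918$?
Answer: $-368799$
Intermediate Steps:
$L{\left(N \right)} = -920 + N^{2} + 1330 N$ ($L{\left(N \right)} = -2 - \left(918 - N^{2} - 1330 N\right) = -2 + \left(-918 + N^{2} + 1330 N\right) = -920 + N^{2} + 1330 N$)
$1485^{2} - L{\left(1072 \right)} = 1485^{2} - \left(-920 + 1072^{2} + 1330 \cdot 1072\right) = 2205225 - \left(-920 + 1149184 + 1425760\right) = 2205225 - 2574024 = -368799$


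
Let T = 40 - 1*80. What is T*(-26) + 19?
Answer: 1059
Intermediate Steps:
T = -40 (T = 40 - 80 = -40)
T*(-26) + 19 = -40*(-26) + 19 = 1040 + 19 = 1059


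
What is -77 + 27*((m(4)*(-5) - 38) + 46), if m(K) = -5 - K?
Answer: 1354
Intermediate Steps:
-77 + 27*((m(4)*(-5) - 38) + 46) = -77 + 27*(((-5 - 1*4)*(-5) - 38) + 46) = -77 + 27*(((-5 - 4)*(-5) - 38) + 46) = -77 + 27*((-9*(-5) - 38) + 46) = -77 + 27*((45 - 38) + 46) = -77 + 27*(7 + 46) = -77 + 27*53 = -77 + 1431 = 1354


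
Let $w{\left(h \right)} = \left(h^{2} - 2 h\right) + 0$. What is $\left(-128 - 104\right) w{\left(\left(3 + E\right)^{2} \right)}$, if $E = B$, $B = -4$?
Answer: $232$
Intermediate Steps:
$E = -4$
$w{\left(h \right)} = h^{2} - 2 h$
$\left(-128 - 104\right) w{\left(\left(3 + E\right)^{2} \right)} = \left(-128 - 104\right) \left(3 - 4\right)^{2} \left(-2 + \left(3 - 4\right)^{2}\right) = - 232 \left(-1\right)^{2} \left(-2 + \left(-1\right)^{2}\right) = - 232 \cdot 1 \left(-2 + 1\right) = - 232 \cdot 1 \left(-1\right) = \left(-232\right) \left(-1\right) = 232$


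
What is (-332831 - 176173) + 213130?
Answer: -295874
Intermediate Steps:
(-332831 - 176173) + 213130 = -509004 + 213130 = -295874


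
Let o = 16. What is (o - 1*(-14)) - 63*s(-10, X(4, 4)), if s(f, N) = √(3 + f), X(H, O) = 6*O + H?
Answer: 30 - 63*I*√7 ≈ 30.0 - 166.68*I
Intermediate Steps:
X(H, O) = H + 6*O
(o - 1*(-14)) - 63*s(-10, X(4, 4)) = (16 - 1*(-14)) - 63*√(3 - 10) = (16 + 14) - 63*I*√7 = 30 - 63*I*√7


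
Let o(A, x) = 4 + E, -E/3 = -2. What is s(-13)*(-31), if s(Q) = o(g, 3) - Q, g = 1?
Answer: -713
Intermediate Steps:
E = 6 (E = -3*(-2) = 6)
o(A, x) = 10 (o(A, x) = 4 + 6 = 10)
s(Q) = 10 - Q
s(-13)*(-31) = (10 - 1*(-13))*(-31) = (10 + 13)*(-31) = 23*(-31) = -713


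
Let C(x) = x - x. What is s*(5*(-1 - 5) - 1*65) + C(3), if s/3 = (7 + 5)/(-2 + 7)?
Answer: -684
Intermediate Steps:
C(x) = 0
s = 36/5 (s = 3*((7 + 5)/(-2 + 7)) = 3*(12/5) = 36/5 ≈ 7.2000)
s*(5*(-1 - 5) - 1*65) + C(3) = 36*(5*(-1 - 5) - 1*65)/5 + 0 = 36*(5*(-6) - 65)/5 + 0 = 36*(-30 - 65)/5 + 0 = (36/5)*(-95) + 0 = -684 + 0 = -684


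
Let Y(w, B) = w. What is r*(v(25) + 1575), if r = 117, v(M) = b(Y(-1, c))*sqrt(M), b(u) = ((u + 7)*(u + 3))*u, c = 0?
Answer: 177255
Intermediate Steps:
b(u) = u*(3 + u)*(7 + u) (b(u) = ((7 + u)*(3 + u))*u = ((3 + u)*(7 + u))*u = u*(3 + u)*(7 + u))
v(M) = -12*sqrt(M) (v(M) = (-(21 + (-1)**2 + 10*(-1)))*sqrt(M) = (-(21 + 1 - 10))*sqrt(M) = (-1*12)*sqrt(M) = -12*sqrt(M))
r*(v(25) + 1575) = 117*(-12*sqrt(25) + 1575) = 117*(-12*5 + 1575) = 117*(-60 + 1575) = 117*1515 = 177255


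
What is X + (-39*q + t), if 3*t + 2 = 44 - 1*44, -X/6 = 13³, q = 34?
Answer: -43526/3 ≈ -14509.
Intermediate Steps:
X = -13182 (X = -6*13³ = -6*2197 = -13182)
t = -⅔ (t = -⅔ + (44 - 1*44)/3 = -⅔ + (44 - 44)/3 = -⅔ + (⅓)*0 = -⅔ + 0 = -⅔ ≈ -0.66667)
X + (-39*q + t) = -13182 + (-39*34 - ⅔) = -13182 + (-1326 - ⅔) = -13182 - 3980/3 = -43526/3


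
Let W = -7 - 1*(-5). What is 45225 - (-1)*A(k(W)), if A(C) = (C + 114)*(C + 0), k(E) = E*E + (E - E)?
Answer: 45697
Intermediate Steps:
W = -2 (W = -7 + 5 = -2)
k(E) = E² (k(E) = E² + 0 = E²)
A(C) = C*(114 + C) (A(C) = (114 + C)*C = C*(114 + C))
45225 - (-1)*A(k(W)) = 45225 - (-1)*(-2)²*(114 + (-2)²) = 45225 - (-1)*4*(114 + 4) = 45225 - (-1)*4*118 = 45225 - (-1)*472 = 45225 - 1*(-472) = 45225 + 472 = 45697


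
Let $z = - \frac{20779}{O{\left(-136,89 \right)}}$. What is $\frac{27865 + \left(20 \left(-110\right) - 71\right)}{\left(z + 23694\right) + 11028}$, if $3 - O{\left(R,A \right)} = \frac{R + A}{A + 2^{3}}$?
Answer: $\frac{8650772}{9720473} \approx 0.88995$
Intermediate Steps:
$O{\left(R,A \right)} = 3 - \frac{A + R}{8 + A}$ ($O{\left(R,A \right)} = 3 - \frac{R + A}{A + 2^{3}} = 3 - \frac{A + R}{A + 8} = 3 - \frac{A + R}{8 + A}$)
$z = - \frac{2015563}{338}$ ($z = - \frac{20779}{\frac{1}{8 + 89} \left(24 - -136 + 2 \cdot 89\right)} = - \frac{20779}{\frac{1}{97} \left(24 + 136 + 178\right)} = - \frac{20779}{\frac{1}{97} \cdot 338} = - \frac{20779}{\frac{338}{97}} = \left(-20779\right) \frac{97}{338} = - \frac{2015563}{338} \approx -5963.2$)
$\frac{27865 + \left(20 \left(-110\right) - 71\right)}{\left(z + 23694\right) + 11028} = \frac{27865 + \left(20 \left(-110\right) - 71\right)}{\left(- \frac{2015563}{338} + 23694\right) + 11028} = \frac{27865 - 2271}{\frac{5993009}{338} + 11028} = \frac{27865 - 2271}{\frac{9720473}{338}} = 25594 \cdot \frac{338}{9720473} = \frac{8650772}{9720473}$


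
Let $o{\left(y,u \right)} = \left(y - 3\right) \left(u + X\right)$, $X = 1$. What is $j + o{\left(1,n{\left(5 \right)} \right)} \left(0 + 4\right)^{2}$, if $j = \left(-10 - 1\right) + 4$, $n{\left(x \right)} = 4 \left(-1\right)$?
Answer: $89$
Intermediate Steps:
$n{\left(x \right)} = -4$
$o{\left(y,u \right)} = \left(1 + u\right) \left(-3 + y\right)$ ($o{\left(y,u \right)} = \left(y - 3\right) \left(u + 1\right) = \left(-3 + y\right) \left(1 + u\right) = \left(1 + u\right) \left(-3 + y\right)$)
$j = -7$ ($j = -11 + 4 = -7$)
$j + o{\left(1,n{\left(5 \right)} \right)} \left(0 + 4\right)^{2} = -7 + \left(-3 + 1 - -12 - 4\right) \left(0 + 4\right)^{2} = -7 + \left(-3 + 1 + 12 - 4\right) 4^{2} = -7 + 6 \cdot 16 = -7 + 96 = 89$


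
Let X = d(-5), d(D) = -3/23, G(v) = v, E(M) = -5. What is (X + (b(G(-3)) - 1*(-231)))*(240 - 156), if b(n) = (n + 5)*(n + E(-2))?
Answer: 415128/23 ≈ 18049.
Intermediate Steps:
d(D) = -3/23 (d(D) = -3*1/23 = -3/23)
b(n) = (-5 + n)*(5 + n) (b(n) = (n + 5)*(n - 5) = (5 + n)*(-5 + n) = (-5 + n)*(5 + n))
X = -3/23 ≈ -0.13043
(X + (b(G(-3)) - 1*(-231)))*(240 - 156) = (-3/23 + ((-25 + (-3)²) - 1*(-231)))*(240 - 156) = (-3/23 + ((-25 + 9) + 231))*84 = (-3/23 + (-16 + 231))*84 = (-3/23 + 215)*84 = (4942/23)*84 = 415128/23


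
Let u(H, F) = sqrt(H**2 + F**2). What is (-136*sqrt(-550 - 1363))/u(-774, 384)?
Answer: -68*I*sqrt(39669881)/62211 ≈ -6.8845*I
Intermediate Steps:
u(H, F) = sqrt(F**2 + H**2)
(-136*sqrt(-550 - 1363))/u(-774, 384) = (-136*sqrt(-550 - 1363))/(sqrt(384**2 + (-774)**2)) = (-136*I*sqrt(1913))/(sqrt(147456 + 599076)) = (-136*I*sqrt(1913))/(sqrt(746532)) = (-136*I*sqrt(1913))/((6*sqrt(20737))) = (-136*I*sqrt(1913))*(sqrt(20737)/124422) = -68*I*sqrt(39669881)/62211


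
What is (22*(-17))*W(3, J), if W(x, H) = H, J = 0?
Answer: 0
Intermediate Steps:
(22*(-17))*W(3, J) = (22*(-17))*0 = -374*0 = 0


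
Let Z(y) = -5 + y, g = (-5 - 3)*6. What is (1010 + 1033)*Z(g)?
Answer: -108279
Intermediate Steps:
g = -48 (g = -8*6 = -48)
(1010 + 1033)*Z(g) = (1010 + 1033)*(-5 - 48) = 2043*(-53) = -108279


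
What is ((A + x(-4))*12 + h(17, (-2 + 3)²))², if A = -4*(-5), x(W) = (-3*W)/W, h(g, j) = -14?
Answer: 36100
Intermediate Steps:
x(W) = -3
A = 20
((A + x(-4))*12 + h(17, (-2 + 3)²))² = ((20 - 3)*12 - 14)² = (17*12 - 14)² = (204 - 14)² = 190² = 36100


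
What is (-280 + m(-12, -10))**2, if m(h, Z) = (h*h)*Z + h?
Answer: 2999824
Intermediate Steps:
m(h, Z) = h + Z*h**2 (m(h, Z) = h**2*Z + h = Z*h**2 + h = h + Z*h**2)
(-280 + m(-12, -10))**2 = (-280 - 12*(1 - 10*(-12)))**2 = (-280 - 12*(1 + 120))**2 = (-280 - 12*121)**2 = (-280 - 1452)**2 = (-1732)**2 = 2999824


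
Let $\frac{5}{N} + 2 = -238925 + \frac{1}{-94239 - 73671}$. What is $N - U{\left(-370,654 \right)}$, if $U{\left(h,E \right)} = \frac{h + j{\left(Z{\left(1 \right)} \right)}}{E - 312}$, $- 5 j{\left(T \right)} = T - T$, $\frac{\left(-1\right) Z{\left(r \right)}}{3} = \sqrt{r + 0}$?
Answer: $\frac{7421729462585}{6860217769641} \approx 1.0819$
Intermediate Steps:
$Z{\left(r \right)} = - 3 \sqrt{r}$ ($Z{\left(r \right)} = - 3 \sqrt{r + 0} = - 3 \sqrt{r}$)
$j{\left(T \right)} = 0$ ($j{\left(T \right)} = - \frac{T - T}{5} = \left(- \frac{1}{5}\right) 0 = 0$)
$U{\left(h,E \right)} = \frac{h}{-312 + E}$ ($U{\left(h,E \right)} = \frac{h + 0}{E - 312} = \frac{h}{-312 + E}$)
$N = - \frac{839550}{40118232571}$ ($N = \frac{5}{-2 - \left(238925 - \frac{1}{-94239 - 73671}\right)} = \frac{5}{-2 - \left(238925 - \frac{1}{-167910}\right)} = \frac{5}{-2 - \frac{40117896751}{167910}} = \frac{5}{- \frac{40118232571}{167910}} = 5 \left(- \frac{167910}{40118232571}\right) = - \frac{839550}{40118232571} \approx -2.0927 \cdot 10^{-5}$)
$N - U{\left(-370,654 \right)} = - \frac{839550}{40118232571} - - \frac{370}{-312 + 654} = - \frac{839550}{40118232571} - - \frac{370}{342} = - \frac{839550}{40118232571} - \left(-370\right) \frac{1}{342} = - \frac{839550}{40118232571} - - \frac{185}{171} = - \frac{839550}{40118232571} + \frac{185}{171} = \frac{7421729462585}{6860217769641}$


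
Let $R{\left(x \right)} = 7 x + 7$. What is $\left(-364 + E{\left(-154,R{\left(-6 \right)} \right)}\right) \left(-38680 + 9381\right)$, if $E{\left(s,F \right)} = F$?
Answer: $11690301$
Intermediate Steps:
$R{\left(x \right)} = 7 + 7 x$
$\left(-364 + E{\left(-154,R{\left(-6 \right)} \right)}\right) \left(-38680 + 9381\right) = \left(-364 + \left(7 + 7 \left(-6\right)\right)\right) \left(-38680 + 9381\right) = \left(-364 + \left(7 - 42\right)\right) \left(-29299\right) = \left(-364 - 35\right) \left(-29299\right) = \left(-399\right) \left(-29299\right) = 11690301$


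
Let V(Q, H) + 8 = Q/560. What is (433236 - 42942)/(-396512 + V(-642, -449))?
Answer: -109282320/111025921 ≈ -0.98430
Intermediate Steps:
V(Q, H) = -8 + Q/560
(433236 - 42942)/(-396512 + V(-642, -449)) = (433236 - 42942)/(-396512 + (-8 + (1/560)*(-642))) = 390294/(-396512 + (-8 - 321/280)) = 390294/(-396512 - 2561/280) = 390294/(-111025921/280) = 390294*(-280/111025921) = -109282320/111025921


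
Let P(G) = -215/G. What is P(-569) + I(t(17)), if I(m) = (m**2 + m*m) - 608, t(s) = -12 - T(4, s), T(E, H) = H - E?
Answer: 365513/569 ≈ 642.38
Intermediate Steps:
t(s) = -8 - s (t(s) = -12 - (s - 1*4) = -12 - (s - 4) = -12 - (-4 + s) = -12 + (4 - s) = -8 - s)
I(m) = -608 + 2*m**2 (I(m) = (m**2 + m**2) - 608 = 2*m**2 - 608 = -608 + 2*m**2)
P(-569) + I(t(17)) = -215/(-569) + (-608 + 2*(-8 - 1*17)**2) = -215*(-1/569) + (-608 + 2*(-8 - 17)**2) = 215/569 + (-608 + 2*(-25)**2) = 215/569 + (-608 + 2*625) = 215/569 + (-608 + 1250) = 215/569 + 642 = 365513/569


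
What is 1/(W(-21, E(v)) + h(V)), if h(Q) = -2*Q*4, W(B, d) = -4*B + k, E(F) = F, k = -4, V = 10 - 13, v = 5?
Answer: 1/104 ≈ 0.0096154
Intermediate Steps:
V = -3
W(B, d) = -4 - 4*B (W(B, d) = -4*B - 4 = -4 - 4*B)
h(Q) = -8*Q
1/(W(-21, E(v)) + h(V)) = 1/((-4 - 4*(-21)) - 8*(-3)) = 1/((-4 + 84) + 24) = 1/(80 + 24) = 1/104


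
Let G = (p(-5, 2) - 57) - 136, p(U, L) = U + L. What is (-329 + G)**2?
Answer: 275625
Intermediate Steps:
p(U, L) = L + U
G = -196 (G = ((2 - 5) - 57) - 136 = (-3 - 57) - 136 = -60 - 136 = -196)
(-329 + G)**2 = (-329 - 196)**2 = (-525)**2 = 275625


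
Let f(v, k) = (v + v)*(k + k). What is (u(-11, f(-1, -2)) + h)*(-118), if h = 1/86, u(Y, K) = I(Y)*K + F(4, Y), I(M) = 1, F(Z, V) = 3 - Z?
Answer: -35577/43 ≈ -827.37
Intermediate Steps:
f(v, k) = 4*k*v (f(v, k) = (2*v)*(2*k) = 4*k*v)
u(Y, K) = -1 + K (u(Y, K) = 1*K + (3 - 1*4) = K + (3 - 4) = K - 1 = -1 + K)
h = 1/86 ≈ 0.011628
(u(-11, f(-1, -2)) + h)*(-118) = ((-1 + 4*(-2)*(-1)) + 1/86)*(-118) = ((-1 + 8) + 1/86)*(-118) = (7 + 1/86)*(-118) = (603/86)*(-118) = -35577/43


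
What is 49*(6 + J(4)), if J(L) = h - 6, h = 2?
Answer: 98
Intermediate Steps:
J(L) = -4 (J(L) = 2 - 6 = -4)
49*(6 + J(4)) = 49*(6 - 4) = 49*2 = 98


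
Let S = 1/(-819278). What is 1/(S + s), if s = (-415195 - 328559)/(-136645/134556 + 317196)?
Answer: -34967185118845018/81990569245520603 ≈ -0.42648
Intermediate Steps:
S = -1/819278 ≈ -1.2206e-6
s = -100076563224/42680488331 (s = -743754/(-136645*1/134556 + 317196) = -743754/(-136645/134556 + 317196) = -743754/42680488331/134556 = -743754*134556/42680488331 = -100076563224/42680488331 ≈ -2.3448)
1/(S + s) = 1/(-1/819278 - 100076563224/42680488331) = 1/(-81990569245520603/34967185118845018) = -34967185118845018/81990569245520603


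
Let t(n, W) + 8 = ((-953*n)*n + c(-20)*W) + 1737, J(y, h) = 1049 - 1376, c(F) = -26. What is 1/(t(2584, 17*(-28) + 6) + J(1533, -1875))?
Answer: -1/6363220746 ≈ -1.5715e-10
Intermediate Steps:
J(y, h) = -327
t(n, W) = 1729 - 953*n**2 - 26*W (t(n, W) = -8 + (((-953*n)*n - 26*W) + 1737) = -8 + ((-953*n**2 - 26*W) + 1737) = -8 + (1737 - 953*n**2 - 26*W) = 1729 - 953*n**2 - 26*W)
1/(t(2584, 17*(-28) + 6) + J(1533, -1875)) = 1/((1729 - 953*2584**2 - 26*(17*(-28) + 6)) - 327) = 1/((1729 - 953*6677056 - 26*(-476 + 6)) - 327) = 1/((1729 - 6363234368 - 26*(-470)) - 327) = 1/((1729 - 6363234368 + 12220) - 327) = 1/(-6363220419 - 327) = 1/(-6363220746) = -1/6363220746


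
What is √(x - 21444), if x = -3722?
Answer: I*√25166 ≈ 158.64*I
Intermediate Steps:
√(x - 21444) = √(-3722 - 21444) = √(-25166) = I*√25166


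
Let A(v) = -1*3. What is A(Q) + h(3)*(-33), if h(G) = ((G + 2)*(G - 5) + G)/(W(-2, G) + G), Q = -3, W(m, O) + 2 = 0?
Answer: 228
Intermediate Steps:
W(m, O) = -2 (W(m, O) = -2 + 0 = -2)
A(v) = -3
h(G) = (G + (-5 + G)*(2 + G))/(-2 + G) (h(G) = ((G + 2)*(G - 5) + G)/(-2 + G) = ((2 + G)*(-5 + G) + G)/(-2 + G) = ((-5 + G)*(2 + G) + G)/(-2 + G) = (G + (-5 + G)*(2 + G))/(-2 + G))
A(Q) + h(3)*(-33) = -3 + ((-10 + 3**2 - 2*3)/(-2 + 3))*(-33) = -3 + ((-10 + 9 - 6)/1)*(-33) = -3 + (1*(-7))*(-33) = -3 - 7*(-33) = -3 + 231 = 228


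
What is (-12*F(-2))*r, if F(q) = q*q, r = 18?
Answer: -864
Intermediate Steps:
F(q) = q²
(-12*F(-2))*r = -12*(-2)²*18 = -12*4*18 = -48*18 = -864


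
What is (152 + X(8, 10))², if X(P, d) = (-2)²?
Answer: 24336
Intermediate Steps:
X(P, d) = 4
(152 + X(8, 10))² = (152 + 4)² = 156² = 24336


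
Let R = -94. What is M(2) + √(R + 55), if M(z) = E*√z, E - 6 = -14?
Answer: -8*√2 + I*√39 ≈ -11.314 + 6.245*I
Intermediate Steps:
E = -8 (E = 6 - 14 = -8)
M(z) = -8*√z
M(2) + √(R + 55) = -8*√2 + √(-94 + 55) = -8*√2 + √(-39) = -8*√2 + I*√39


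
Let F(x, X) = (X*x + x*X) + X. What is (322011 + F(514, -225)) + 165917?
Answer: 256403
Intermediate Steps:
F(x, X) = X + 2*X*x (F(x, X) = (X*x + X*x) + X = 2*X*x + X = X + 2*X*x)
(322011 + F(514, -225)) + 165917 = (322011 - 225*(1 + 2*514)) + 165917 = (322011 - 225*(1 + 1028)) + 165917 = (322011 - 225*1029) + 165917 = (322011 - 231525) + 165917 = 90486 + 165917 = 256403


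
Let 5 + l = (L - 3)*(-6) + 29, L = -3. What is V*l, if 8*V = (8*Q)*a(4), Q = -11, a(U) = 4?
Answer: -2640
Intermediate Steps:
l = 60 (l = -5 + ((-3 - 3)*(-6) + 29) = -5 + (-6*(-6) + 29) = -5 + (36 + 29) = -5 + 65 = 60)
V = -44 (V = ((8*(-11))*4)/8 = (-88*4)/8 = (⅛)*(-352) = -44)
V*l = -44*60 = -2640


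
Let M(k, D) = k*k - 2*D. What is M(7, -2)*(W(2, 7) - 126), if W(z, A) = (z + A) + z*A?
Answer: -5459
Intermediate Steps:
W(z, A) = A + z + A*z (W(z, A) = (A + z) + A*z = A + z + A*z)
M(k, D) = k**2 - 2*D
M(7, -2)*(W(2, 7) - 126) = (7**2 - 2*(-2))*((7 + 2 + 7*2) - 126) = (49 + 4)*((7 + 2 + 14) - 126) = 53*(23 - 126) = 53*(-103) = -5459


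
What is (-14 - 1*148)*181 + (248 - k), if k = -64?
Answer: -29010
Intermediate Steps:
(-14 - 1*148)*181 + (248 - k) = (-14 - 1*148)*181 + (248 - 1*(-64)) = (-14 - 148)*181 + (248 + 64) = -162*181 + 312 = -29322 + 312 = -29010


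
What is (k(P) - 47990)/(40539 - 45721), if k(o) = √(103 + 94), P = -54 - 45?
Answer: 23995/2591 - √197/5182 ≈ 9.2582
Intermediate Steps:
P = -99
k(o) = √197
(k(P) - 47990)/(40539 - 45721) = (√197 - 47990)/(40539 - 45721) = (-47990 + √197)/(-5182) = (-47990 + √197)*(-1/5182) = 23995/2591 - √197/5182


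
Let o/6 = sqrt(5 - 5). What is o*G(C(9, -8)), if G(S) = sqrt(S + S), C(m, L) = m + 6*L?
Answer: 0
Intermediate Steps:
o = 0 (o = 6*sqrt(5 - 5) = 6*sqrt(0) = 6*0 = 0)
G(S) = sqrt(2)*sqrt(S) (G(S) = sqrt(2*S) = sqrt(2)*sqrt(S))
o*G(C(9, -8)) = 0*(sqrt(2)*sqrt(9 + 6*(-8))) = 0*(sqrt(2)*sqrt(9 - 48)) = 0*(sqrt(2)*sqrt(-39)) = 0*(sqrt(2)*(I*sqrt(39))) = 0*(I*sqrt(78)) = 0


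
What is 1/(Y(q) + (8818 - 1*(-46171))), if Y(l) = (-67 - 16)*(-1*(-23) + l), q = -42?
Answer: 1/56566 ≈ 1.7678e-5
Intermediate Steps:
Y(l) = -1909 - 83*l (Y(l) = -83*(23 + l) = -1909 - 83*l)
1/(Y(q) + (8818 - 1*(-46171))) = 1/((-1909 - 83*(-42)) + (8818 - 1*(-46171))) = 1/((-1909 + 3486) + (8818 + 46171)) = 1/(1577 + 54989) = 1/56566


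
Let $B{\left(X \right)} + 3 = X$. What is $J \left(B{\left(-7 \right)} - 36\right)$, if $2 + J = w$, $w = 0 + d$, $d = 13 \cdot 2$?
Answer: $-1104$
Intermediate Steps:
$d = 26$
$w = 26$ ($w = 0 + 26 = 26$)
$B{\left(X \right)} = -3 + X$
$J = 24$ ($J = -2 + 26 = 24$)
$J \left(B{\left(-7 \right)} - 36\right) = 24 \left(\left(-3 - 7\right) - 36\right) = 24 \left(-10 - 36\right) = 24 \left(-46\right) = -1104$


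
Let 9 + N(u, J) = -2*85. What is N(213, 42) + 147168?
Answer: 146989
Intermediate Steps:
N(u, J) = -179 (N(u, J) = -9 - 2*85 = -9 - 170 = -179)
N(213, 42) + 147168 = -179 + 147168 = 146989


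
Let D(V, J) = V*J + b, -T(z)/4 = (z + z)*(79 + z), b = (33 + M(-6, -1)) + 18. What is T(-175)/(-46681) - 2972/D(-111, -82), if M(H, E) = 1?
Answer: 545780834/213658937 ≈ 2.5544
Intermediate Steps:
b = 52 (b = (33 + 1) + 18 = 34 + 18 = 52)
T(z) = -8*z*(79 + z) (T(z) = -4*(z + z)*(79 + z) = -4*2*z*(79 + z) = -8*z*(79 + z))
D(V, J) = 52 + J*V (D(V, J) = V*J + 52 = J*V + 52 = 52 + J*V)
T(-175)/(-46681) - 2972/D(-111, -82) = -8*(-175)*(79 - 175)/(-46681) - 2972/(52 - 82*(-111)) = -8*(-175)*(-96)*(-1/46681) - 2972/(52 + 9102) = -134400*(-1/46681) - 2972/9154 = 134400/46681 - 2972*1/9154 = 134400/46681 - 1486/4577 = 545780834/213658937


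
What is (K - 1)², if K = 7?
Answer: 36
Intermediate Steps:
(K - 1)² = (7 - 1)² = 6² = 36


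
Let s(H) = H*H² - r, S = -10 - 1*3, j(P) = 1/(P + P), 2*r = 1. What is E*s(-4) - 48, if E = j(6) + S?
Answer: 6281/8 ≈ 785.13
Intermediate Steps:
r = ½ (r = (½)*1 = ½ ≈ 0.50000)
j(P) = 1/(2*P)
S = -13 (S = -10 - 3 = -13)
s(H) = -½ + H³ (s(H) = H*H² - 1*½ = H³ - ½ = -½ + H³)
E = -155/12 (E = (½)/6 - 13 = (½)*(⅙) - 13 = 1/12 - 13 = -155/12 ≈ -12.917)
E*s(-4) - 48 = -155*(-½ + (-4)³)/12 - 48 = -155*(-½ - 64)/12 - 48 = -155/12*(-129/2) - 48 = 6665/8 - 48 = 6281/8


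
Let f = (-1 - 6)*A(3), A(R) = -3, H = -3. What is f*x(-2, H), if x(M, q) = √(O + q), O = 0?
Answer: 21*I*√3 ≈ 36.373*I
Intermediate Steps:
x(M, q) = √q (x(M, q) = √(0 + q) = √q)
f = 21 (f = (-1 - 6)*(-3) = -7*(-3) = 21)
f*x(-2, H) = 21*√(-3) = 21*(I*√3) = 21*I*√3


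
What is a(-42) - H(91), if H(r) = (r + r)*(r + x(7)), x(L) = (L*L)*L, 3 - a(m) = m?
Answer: -78943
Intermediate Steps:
a(m) = 3 - m
x(L) = L³ (x(L) = L²*L = L³)
H(r) = 2*r*(343 + r) (H(r) = (r + r)*(r + 7³) = (2*r)*(r + 343) = (2*r)*(343 + r) = 2*r*(343 + r))
a(-42) - H(91) = (3 - 1*(-42)) - 2*91*(343 + 91) = (3 + 42) - 2*91*434 = 45 - 1*78988 = 45 - 78988 = -78943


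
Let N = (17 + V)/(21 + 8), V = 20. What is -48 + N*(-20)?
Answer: -2132/29 ≈ -73.517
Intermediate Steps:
N = 37/29 (N = (17 + 20)/(21 + 8) = 37/29 ≈ 1.2759)
-48 + N*(-20) = -48 + (37/29)*(-20) = -48 - 740/29 = -2132/29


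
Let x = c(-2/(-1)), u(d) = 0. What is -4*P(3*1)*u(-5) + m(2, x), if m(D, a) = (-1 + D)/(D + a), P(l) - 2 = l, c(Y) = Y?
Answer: ¼ ≈ 0.25000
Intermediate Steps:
P(l) = 2 + l
x = 2 (x = -2/(-1) = -2*(-1) = 2)
m(D, a) = (-1 + D)/(D + a)
-4*P(3*1)*u(-5) + m(2, x) = -4*(2 + 3*1)*0 + (-1 + 2)/(2 + 2) = -4*(2 + 3)*0 + 1/4 = -20*0 + (¼)*1 = -4*0 + ¼ = 0 + ¼ = ¼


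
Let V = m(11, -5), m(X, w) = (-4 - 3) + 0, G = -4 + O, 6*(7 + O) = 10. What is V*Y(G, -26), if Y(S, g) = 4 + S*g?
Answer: -5180/3 ≈ -1726.7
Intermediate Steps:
O = -16/3 (O = -7 + (⅙)*10 = -7 + 5/3 = -16/3 ≈ -5.3333)
G = -28/3 (G = -4 - 16/3 = -28/3 ≈ -9.3333)
m(X, w) = -7 (m(X, w) = -7 + 0 = -7)
V = -7
V*Y(G, -26) = -7*(4 - 28/3*(-26)) = -7*(4 + 728/3) = -7*740/3 = -5180/3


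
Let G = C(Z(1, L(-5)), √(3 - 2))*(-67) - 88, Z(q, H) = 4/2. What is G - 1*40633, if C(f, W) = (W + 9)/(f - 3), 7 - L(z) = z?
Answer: -40051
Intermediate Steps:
L(z) = 7 - z
Z(q, H) = 2 (Z(q, H) = 4*(½) = 2)
C(f, W) = (9 + W)/(-3 + f)
G = 582 (G = ((9 + √(3 - 2))/(-3 + 2))*(-67) - 88 = ((9 + √1)/(-1))*(-67) - 88 = -(9 + 1)*(-67) - 88 = -1*10*(-67) - 88 = -10*(-67) - 88 = 670 - 88 = 582)
G - 1*40633 = 582 - 1*40633 = 582 - 40633 = -40051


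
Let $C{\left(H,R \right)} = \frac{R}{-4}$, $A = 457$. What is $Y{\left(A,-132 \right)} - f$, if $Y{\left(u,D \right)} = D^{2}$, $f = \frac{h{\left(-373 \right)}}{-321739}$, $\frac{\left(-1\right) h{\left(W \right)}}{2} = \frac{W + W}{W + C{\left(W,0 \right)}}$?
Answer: $\frac{5605980332}{321739} \approx 17424.0$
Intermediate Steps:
$C{\left(H,R \right)} = - \frac{R}{4}$ ($C{\left(H,R \right)} = R \left(- \frac{1}{4}\right) = - \frac{R}{4}$)
$h{\left(W \right)} = -4$ ($h{\left(W \right)} = - 2 \frac{W + W}{W - 0} = - 2 \frac{2 W}{W + 0} = - 2 \frac{2 W}{W} = \left(-2\right) 2 = -4$)
$f = \frac{4}{321739}$ ($f = - \frac{4}{-321739} = \left(-4\right) \left(- \frac{1}{321739}\right) = \frac{4}{321739} \approx 1.2432 \cdot 10^{-5}$)
$Y{\left(A,-132 \right)} - f = \left(-132\right)^{2} - \frac{4}{321739} = 17424 - \frac{4}{321739} = \frac{5605980332}{321739}$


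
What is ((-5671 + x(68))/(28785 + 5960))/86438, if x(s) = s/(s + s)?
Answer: -1031/546052420 ≈ -1.8881e-6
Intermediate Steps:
x(s) = ½ (x(s) = s/((2*s)) = s*(1/(2*s)) = ½)
((-5671 + x(68))/(28785 + 5960))/86438 = ((-5671 + ½)/(28785 + 5960))/86438 = -11341/2/34745*(1/86438) = -11341/2*1/34745*(1/86438) = -11341/69490*1/86438 = -1031/546052420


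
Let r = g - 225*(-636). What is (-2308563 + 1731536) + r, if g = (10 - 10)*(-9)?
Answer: -433927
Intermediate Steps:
g = 0 (g = 0*(-9) = 0)
r = 143100 (r = 0 - 225*(-636) = 0 + 143100 = 143100)
(-2308563 + 1731536) + r = (-2308563 + 1731536) + 143100 = -577027 + 143100 = -433927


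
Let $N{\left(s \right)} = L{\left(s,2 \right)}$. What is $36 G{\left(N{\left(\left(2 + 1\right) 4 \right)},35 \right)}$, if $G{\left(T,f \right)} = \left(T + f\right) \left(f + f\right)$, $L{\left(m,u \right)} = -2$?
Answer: $83160$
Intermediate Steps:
$N{\left(s \right)} = -2$
$G{\left(T,f \right)} = 2 f \left(T + f\right)$ ($G{\left(T,f \right)} = \left(T + f\right) 2 f = 2 f \left(T + f\right)$)
$36 G{\left(N{\left(\left(2 + 1\right) 4 \right)},35 \right)} = 36 \cdot 2 \cdot 35 \left(-2 + 35\right) = 36 \cdot 2 \cdot 35 \cdot 33 = 36 \cdot 2310 = 83160$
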